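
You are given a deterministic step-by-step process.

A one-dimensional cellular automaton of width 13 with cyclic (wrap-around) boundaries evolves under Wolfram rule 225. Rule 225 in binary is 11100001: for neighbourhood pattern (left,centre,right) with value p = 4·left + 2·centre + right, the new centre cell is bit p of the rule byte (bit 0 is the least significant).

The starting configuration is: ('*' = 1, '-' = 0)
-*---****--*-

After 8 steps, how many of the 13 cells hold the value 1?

k=0  -*---****--*-
k=1  ---*--***----
k=2  **-----**-***
k=3  **-***--**-**
k=4  ***-**---**-*
k=5  ****-*-*--**-
k=6  -****-*----**
k=7  *-****--**--*
k=8  **-***---*---

6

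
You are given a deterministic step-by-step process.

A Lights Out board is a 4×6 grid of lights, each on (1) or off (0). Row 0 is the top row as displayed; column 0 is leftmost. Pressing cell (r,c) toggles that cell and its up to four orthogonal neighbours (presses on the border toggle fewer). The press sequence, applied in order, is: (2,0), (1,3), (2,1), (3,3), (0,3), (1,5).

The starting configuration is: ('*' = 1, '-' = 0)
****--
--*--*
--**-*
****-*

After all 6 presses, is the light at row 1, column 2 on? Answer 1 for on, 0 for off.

t=0: ****--
--*--*
--**-*
****-*
t=1: ****--
*-*--*
****-*
-***-*
t=2: ***---
*--***
***--*
-***-*
t=3: ***---
**-***
-----*
--**-*
t=4: ***---
**-***
---*-*
----**
t=5: **-**-
**--**
---*-*
----**
t=6: **-***
**----
---*--
----**

0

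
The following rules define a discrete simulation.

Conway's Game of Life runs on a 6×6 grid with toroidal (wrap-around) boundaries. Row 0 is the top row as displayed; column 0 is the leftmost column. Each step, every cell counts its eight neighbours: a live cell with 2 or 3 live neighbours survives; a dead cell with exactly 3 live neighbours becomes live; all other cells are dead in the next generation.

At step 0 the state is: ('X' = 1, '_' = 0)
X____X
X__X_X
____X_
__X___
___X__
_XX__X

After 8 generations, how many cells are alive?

t=0: X____X
X__X_X
____X_
__X___
___X__
_XX__X
t=1: __X___
X_____
___XXX
___X__
_X_X__
_XX_XX
t=2: X_XX_X
___XXX
___XXX
___X__
XX_X__
XX__X_
t=3: __X___
______
__X__X
X__X_X
XX_XXX
____X_
t=4: ______
______
X___XX
___X__
_XXX__
XXX_X_
t=5: _X____
_____X
____XX
XX_X_X
X___X_
X_____
t=6: X_____
X___XX
______
_X_X__
____X_
XX___X
t=7: ____X_
X____X
X___XX
______
_XX_XX
XX___X
t=8: _X__X_
X_____
X___X_
_X_X__
_XX_XX
_XXX__

14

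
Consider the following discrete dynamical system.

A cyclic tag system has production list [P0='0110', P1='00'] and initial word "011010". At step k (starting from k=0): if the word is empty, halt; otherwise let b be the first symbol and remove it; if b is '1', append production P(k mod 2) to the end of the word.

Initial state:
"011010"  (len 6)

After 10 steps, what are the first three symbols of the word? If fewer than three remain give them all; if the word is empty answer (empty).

[0] "011010"  (len 6)
[1] "11010"  (len 5)
[2] "101000"  (len 6)
[3] "010000110"  (len 9)
[4] "10000110"  (len 8)
[5] "00001100110"  (len 11)
[6] "0001100110"  (len 10)
[7] "001100110"  (len 9)
[8] "01100110"  (len 8)
[9] "1100110"  (len 7)
[10] "10011000"  (len 8)

100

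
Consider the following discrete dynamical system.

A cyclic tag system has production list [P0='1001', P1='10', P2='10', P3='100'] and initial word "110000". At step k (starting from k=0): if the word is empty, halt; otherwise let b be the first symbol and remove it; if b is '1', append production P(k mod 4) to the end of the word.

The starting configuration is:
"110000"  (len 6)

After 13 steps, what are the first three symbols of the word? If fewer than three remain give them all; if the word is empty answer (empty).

010

[0] "110000"  (len 6)
[1] "100001001"  (len 9)
[2] "0000100110"  (len 10)
[3] "000100110"  (len 9)
[4] "00100110"  (len 8)
[5] "0100110"  (len 7)
[6] "100110"  (len 6)
[7] "0011010"  (len 7)
[8] "011010"  (len 6)
[9] "11010"  (len 5)
[10] "101010"  (len 6)
[11] "0101010"  (len 7)
[12] "101010"  (len 6)
[13] "010101001"  (len 9)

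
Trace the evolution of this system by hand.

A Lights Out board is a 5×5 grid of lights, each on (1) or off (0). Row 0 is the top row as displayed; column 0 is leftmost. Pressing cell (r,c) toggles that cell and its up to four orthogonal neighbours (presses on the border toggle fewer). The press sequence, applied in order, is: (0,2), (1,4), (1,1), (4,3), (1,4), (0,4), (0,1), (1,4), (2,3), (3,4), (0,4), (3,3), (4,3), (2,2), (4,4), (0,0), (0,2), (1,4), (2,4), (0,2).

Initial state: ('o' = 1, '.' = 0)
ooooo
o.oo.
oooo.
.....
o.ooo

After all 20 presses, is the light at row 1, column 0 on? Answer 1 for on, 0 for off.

0) ooooo
o.oo.
oooo.
.....
o.ooo
1) o...o
o..o.
oooo.
.....
o.ooo
2) o....
o...o
ooooo
.....
o.ooo
3) oo...
.oo.o
o.ooo
.....
o.ooo
4) oo...
.oo.o
o.ooo
...o.
o....
5) oo..o
.ooo.
o.oo.
...o.
o....
6) oo.o.
.oooo
o.oo.
...o.
o....
7) ..oo.
..ooo
o.oo.
...o.
o....
8) ..ooo
..o..
o.ooo
...o.
o....
9) ..ooo
..oo.
o....
.....
o....
10) ..ooo
..oo.
o...o
...oo
o...o
11) ..o..
..ooo
o...o
...oo
o...o
12) ..o..
..ooo
o..oo
..o..
o..oo
13) ..o..
..ooo
o..oo
..oo.
o.o..
14) ..o..
...oo
ooo.o
...o.
o.o..
15) ..o..
...oo
ooo.o
...oo
o.ooo
16) ooo..
o..oo
ooo.o
...oo
o.ooo
17) o..o.
o.ooo
ooo.o
...oo
o.ooo
18) o..oo
o.o..
ooo..
...oo
o.ooo
19) o..oo
o.o.o
ooooo
...o.
o.ooo
20) ooo.o
o...o
ooooo
...o.
o.ooo

1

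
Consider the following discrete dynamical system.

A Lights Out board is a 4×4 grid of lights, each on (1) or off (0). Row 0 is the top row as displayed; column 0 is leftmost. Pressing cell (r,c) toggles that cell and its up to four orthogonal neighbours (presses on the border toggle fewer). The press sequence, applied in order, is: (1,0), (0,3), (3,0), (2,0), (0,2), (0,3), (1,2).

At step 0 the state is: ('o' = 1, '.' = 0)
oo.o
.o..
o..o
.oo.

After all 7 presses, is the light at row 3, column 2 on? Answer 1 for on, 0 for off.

step 0: oo.o
.o..
o..o
.oo.
step 1: .o.o
o...
...o
.oo.
step 2: .oo.
o..o
...o
.oo.
step 3: .oo.
o..o
o..o
o.o.
step 4: .oo.
...o
.o.o
..o.
step 5: ...o
..oo
.o.o
..o.
step 6: ..o.
..o.
.o.o
..o.
step 7: ....
.o.o
.ooo
..o.

1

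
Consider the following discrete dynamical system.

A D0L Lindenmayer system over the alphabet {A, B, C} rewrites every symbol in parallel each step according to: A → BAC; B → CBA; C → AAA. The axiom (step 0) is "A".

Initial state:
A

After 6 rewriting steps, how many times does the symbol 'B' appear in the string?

182

t=0: A
t=1: BAC
t=2: CBABACAAA
t=3: AAACBABACCBABACAAABACBACBAC
t=4: BACBACBACAAACBABACCBABACAAAAAACBABACCBABACAAABACBACBACCBABACAAACBABACAAACBABACAAA
t=5: CBABACAAACBABACAAACBABACAAABACBACBACAAACBABACCBABACAAAAAAC…CBACAAACBABACCBABACAAABACBACBACAAACBABACCBABACAAABACBACBAC  (len 243)
t=6: AAACBABACCBABACAAABACBACBACAAACBABACCBABACAAABACBACBACAAAC…CAAAAAACBABACCBABACAAABACBACBACCBABACAAACBABACAAACBABACAAA  (len 729)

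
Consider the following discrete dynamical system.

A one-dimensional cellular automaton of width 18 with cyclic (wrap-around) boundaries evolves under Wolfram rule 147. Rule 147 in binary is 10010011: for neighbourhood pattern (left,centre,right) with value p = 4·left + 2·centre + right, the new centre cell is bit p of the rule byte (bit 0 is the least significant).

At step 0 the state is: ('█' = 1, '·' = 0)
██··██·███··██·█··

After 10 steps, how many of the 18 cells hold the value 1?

14

t=0: ██··██·███··██·█··
t=1: ··██····█·██····██
t=2: ██··████····████··
t=3: ··██·██·████·██·██
t=4: ██·······██·······
t=5: ··███████··███████
t=6: ██·█████·██·█████·
t=7: ····███······███··
t=8: ████·█·██████·█·██
t=9: ███·····████·····█
t=10: ██·█████·██·█████·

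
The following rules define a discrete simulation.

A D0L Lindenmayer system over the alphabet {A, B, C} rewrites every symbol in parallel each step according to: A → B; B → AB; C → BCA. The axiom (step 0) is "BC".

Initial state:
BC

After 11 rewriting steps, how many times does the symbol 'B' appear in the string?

step 0: BC
step 1: ABBCA
step 2: BABABBCAB
step 3: ABBABBABABBCABAB
step 4: BABABBABABBABBABABBCABABBAB
step 5: ABBABBABABBABBABABBABABBABBABABBCABABBABABBAB
step 6: BABABBABABBABBABABBABABBABBABABBABBABABBABABBABBABABBCABABBABABBABBABABBAB
step 7: ABBABBABABBABBABABBABABBABBABABBABBABABBABABBABBABABBABABB…ABBABBABABBABABBABBABABBCABABBABABBABBABABBABABBABBABABBAB  (len 121)
step 8: BABABBABABBABBABABBABABBABBABABBABBABABBABABBABBABABBABABB…ABBCABABBABABBABBABABBABABBABBABABBABBABABBABABBABBABABBAB  (len 197)
step 9: ABBABBABABBABBABABBABABBABBABABBABBABABBABABBABBABABBABABB…BABBABABBABABBABBABABBABABBABBABABBABBABABBABABBABBABABBAB  (len 320)
step 10: BABABBABABBABBABABBABABBABBABABBABBABABBABABBABBABABBABABB…BABBABABBABABBABBABABBABABBABBABABBABBABABBABABBABBABABBAB  (len 519)
step 11: ABBABBABABBABBABABBABABBABBABABBABBABABBABABBABBABABBABABB…BABBABABBABABBABBABABBABABBABBABABBABBABABBABABBABBABABBAB  (len 841)

519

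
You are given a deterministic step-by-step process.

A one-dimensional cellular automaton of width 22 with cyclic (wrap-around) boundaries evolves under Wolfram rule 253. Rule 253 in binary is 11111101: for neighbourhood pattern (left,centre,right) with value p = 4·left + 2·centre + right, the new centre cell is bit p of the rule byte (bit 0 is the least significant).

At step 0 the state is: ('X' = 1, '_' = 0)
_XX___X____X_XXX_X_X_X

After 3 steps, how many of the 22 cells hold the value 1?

22

t=0: _XX___X____X_XXX_X_X_X
t=1: XXXXX_XXXX_XXXXXXXXXXX
t=2: XXXXXXXXXXXXXXXXXXXXXX
t=3: XXXXXXXXXXXXXXXXXXXXXX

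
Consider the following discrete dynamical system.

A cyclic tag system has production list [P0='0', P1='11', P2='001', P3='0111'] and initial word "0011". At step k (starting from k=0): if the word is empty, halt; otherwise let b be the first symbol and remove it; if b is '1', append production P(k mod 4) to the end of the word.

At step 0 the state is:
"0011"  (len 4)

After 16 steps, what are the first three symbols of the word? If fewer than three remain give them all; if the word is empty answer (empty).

k=0  "0011"  (len 4)
k=1  "011"  (len 3)
k=2  "11"  (len 2)
k=3  "1001"  (len 4)
k=4  "0010111"  (len 7)
k=5  "010111"  (len 6)
k=6  "10111"  (len 5)
k=7  "0111001"  (len 7)
k=8  "111001"  (len 6)
k=9  "110010"  (len 6)
k=10  "1001011"  (len 7)
k=11  "001011001"  (len 9)
k=12  "01011001"  (len 8)
k=13  "1011001"  (len 7)
k=14  "01100111"  (len 8)
k=15  "1100111"  (len 7)
k=16  "1001110111"  (len 10)

100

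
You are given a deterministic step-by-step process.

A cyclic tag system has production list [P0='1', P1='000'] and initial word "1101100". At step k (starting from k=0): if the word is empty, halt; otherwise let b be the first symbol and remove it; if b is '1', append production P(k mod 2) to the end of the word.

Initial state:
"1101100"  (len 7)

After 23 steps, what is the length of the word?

0

k=0  "1101100"  (len 7)
k=1  "1011001"  (len 7)
k=2  "011001000"  (len 9)
k=3  "11001000"  (len 8)
k=4  "1001000000"  (len 10)
k=5  "0010000001"  (len 10)
k=6  "010000001"  (len 9)
k=7  "10000001"  (len 8)
k=8  "0000001000"  (len 10)
k=9  "000001000"  (len 9)
k=10  "00001000"  (len 8)
k=11  "0001000"  (len 7)
k=12  "001000"  (len 6)
k=13  "01000"  (len 5)
k=14  "1000"  (len 4)
k=15  "0001"  (len 4)
k=16  "001"  (len 3)
k=17  "01"  (len 2)
k=18  "1"  (len 1)
k=19  "1"  (len 1)
k=20  "000"  (len 3)
k=21  "00"  (len 2)
k=22  "0"  (len 1)
k=23  (halted — word empty)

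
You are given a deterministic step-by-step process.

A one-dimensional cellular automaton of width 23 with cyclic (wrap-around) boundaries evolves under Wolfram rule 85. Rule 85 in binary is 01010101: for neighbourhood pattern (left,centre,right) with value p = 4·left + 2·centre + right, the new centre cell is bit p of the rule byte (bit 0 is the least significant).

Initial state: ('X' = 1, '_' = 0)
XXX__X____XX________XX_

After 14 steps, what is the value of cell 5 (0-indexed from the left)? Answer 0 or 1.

0

k=0  XXX__X____XX________XX_
k=1  __XX_XXXX__XXXXXXXX__X_
k=2  X__X____XX________XX_XX
k=3  XX_XXXX__XXXXXXXX__X___
k=4  _X____XX________XX_XXX_
k=5  _XXXX__XXXXXXXX__X___XX
k=6  ____XX________XX_XXX__X
k=7  XXX__XXXXXXXX__X___XX_X
k=8  __XX________XX_XXX__X__
k=9  X__XXXXXXXX__X___XX_XXX
k=10  XX________XX_XXX__X____
k=11  _XXXXXXXX__X___XX_XXXX_
k=12  ________XX_XXX__X____XX
k=13  XXXXXXX__X___XX_XXXX__X
k=14  ______XX_XXX__X____XX__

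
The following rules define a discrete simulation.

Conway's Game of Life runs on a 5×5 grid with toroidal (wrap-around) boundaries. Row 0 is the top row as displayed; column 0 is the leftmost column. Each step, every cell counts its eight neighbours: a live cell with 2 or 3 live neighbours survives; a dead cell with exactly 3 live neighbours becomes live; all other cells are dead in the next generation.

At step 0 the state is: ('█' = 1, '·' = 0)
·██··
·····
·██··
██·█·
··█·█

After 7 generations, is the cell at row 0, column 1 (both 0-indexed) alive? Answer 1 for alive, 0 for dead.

step 0: ·██··
·····
·██··
██·█·
··█·█
step 1: ·███·
·····
███··
█··██
····█
step 2: ··██·
█··█·
████·
··██·
·█···
step 3: ·████
█····
█····
█··██
·█···
step 4: ·████
█·██·
██···
██··█
·█···
step 5: ····█
·····
···█·
··█·█
·····
step 6: ·····
·····
···█·
···█·
···█·
step 7: ·····
·····
·····
··███
·····

0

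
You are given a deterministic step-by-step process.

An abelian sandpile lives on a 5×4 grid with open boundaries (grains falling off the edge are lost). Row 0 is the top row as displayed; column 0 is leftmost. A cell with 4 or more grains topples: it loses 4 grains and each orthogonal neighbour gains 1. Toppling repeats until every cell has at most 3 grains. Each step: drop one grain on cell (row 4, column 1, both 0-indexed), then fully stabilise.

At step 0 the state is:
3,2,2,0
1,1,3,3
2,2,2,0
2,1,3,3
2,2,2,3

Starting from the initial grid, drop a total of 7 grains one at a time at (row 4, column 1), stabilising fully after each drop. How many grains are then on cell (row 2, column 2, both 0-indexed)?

t=0: 3,2,2,0
1,1,3,3
2,2,2,0
2,1,3,3
2,2,2,3
t=1: 3,2,2,0
1,1,3,3
2,2,2,0
2,1,3,3
2,3,2,3
t=2: 3,2,2,0
1,1,3,3
2,2,2,0
2,2,3,3
3,0,3,3
t=3: 3,2,2,0
1,1,3,3
2,2,2,0
2,2,3,3
3,1,3,3
t=4: 3,2,2,0
1,1,3,3
2,2,2,0
2,2,3,3
3,2,3,3
t=5: 3,2,2,0
1,1,3,3
2,2,2,0
2,2,3,3
3,3,3,3
t=6: 3,2,2,0
1,1,3,3
3,3,3,1
0,1,2,1
1,3,2,1
t=7: 3,2,2,0
1,1,3,3
3,3,3,1
0,2,2,1
2,0,3,1

3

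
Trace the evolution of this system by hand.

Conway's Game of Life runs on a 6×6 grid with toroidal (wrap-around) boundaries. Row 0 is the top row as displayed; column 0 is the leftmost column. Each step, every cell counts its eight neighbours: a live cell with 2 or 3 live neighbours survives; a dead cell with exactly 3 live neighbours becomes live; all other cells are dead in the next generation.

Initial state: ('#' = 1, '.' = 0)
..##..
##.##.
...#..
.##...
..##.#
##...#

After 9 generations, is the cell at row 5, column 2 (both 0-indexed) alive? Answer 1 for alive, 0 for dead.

t=0: ..##..
##.##.
...#..
.##...
..##.#
##...#
t=1: ...#..
.#..#.
#..##.
.#..#.
...###
##...#
t=2: .##.##
..#.##
#####.
#.#...
.###..
#.##.#
t=3: ......
......
#...#.
#...##
....##
.....#
t=4: ......
......
#...#.
#..#..
......
....##
t=5: ......
......
.....#
.....#
....##
......
t=6: ......
......
......
#....#
....##
......
t=7: ......
......
......
#...##
#...##
......
t=8: ......
......
.....#
#...#.
#...#.
.....#
t=9: ......
......
.....#
#...#.
#...#.
.....#

0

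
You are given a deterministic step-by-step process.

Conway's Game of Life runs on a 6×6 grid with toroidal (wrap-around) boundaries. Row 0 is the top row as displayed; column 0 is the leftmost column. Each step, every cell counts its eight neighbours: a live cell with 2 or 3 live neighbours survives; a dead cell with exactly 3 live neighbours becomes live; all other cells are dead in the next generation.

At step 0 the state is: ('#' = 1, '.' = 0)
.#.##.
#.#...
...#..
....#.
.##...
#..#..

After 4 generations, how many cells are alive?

step 0: .#.##.
#.#...
...#..
....#.
.##...
#..#..
step 1: ##.###
.##.#.
...#..
..##..
.###..
#..##.
step 2: ......
.#....
.#..#.
.#..#.
.#....
......
step 3: ......
......
###...
###...
......
......
step 4: ......
.#....
#.#...
#.#...
.#....
......

6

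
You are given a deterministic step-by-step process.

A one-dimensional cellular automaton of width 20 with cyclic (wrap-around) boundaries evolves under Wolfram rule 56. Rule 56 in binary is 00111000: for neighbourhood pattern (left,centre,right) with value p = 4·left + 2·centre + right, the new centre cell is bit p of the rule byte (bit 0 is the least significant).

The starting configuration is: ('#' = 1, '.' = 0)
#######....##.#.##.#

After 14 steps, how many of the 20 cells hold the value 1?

0) #######....##.#.##.#
1) .......#...#.#.##.##
2) #.......#...#.##.##.
3) .#.......#...##.##.#
4) #.#.......#..#.##.#.
5) .#.#.......#..##.#.#
6) #.#.#.......#.#.#.#.
7) .#.#.#.......#.#.#.#
8) #.#.#.#.......#.#.#.
9) .#.#.#.#.......#.#.#
10) #.#.#.#.#.......#.#.
11) .#.#.#.#.#.......#.#
12) #.#.#.#.#.#.......#.
13) .#.#.#.#.#.#.......#
14) #.#.#.#.#.#.#.......

7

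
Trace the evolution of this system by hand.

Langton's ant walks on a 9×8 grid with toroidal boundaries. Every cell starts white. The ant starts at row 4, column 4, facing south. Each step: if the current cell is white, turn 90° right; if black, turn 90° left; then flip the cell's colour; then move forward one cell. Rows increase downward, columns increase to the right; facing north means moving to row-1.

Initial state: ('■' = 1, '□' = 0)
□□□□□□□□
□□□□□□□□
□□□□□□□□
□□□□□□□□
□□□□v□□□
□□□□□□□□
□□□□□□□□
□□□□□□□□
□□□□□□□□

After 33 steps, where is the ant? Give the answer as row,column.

t=0: □□□□□□□□
□□□□□□□□
□□□□□□□□
□□□□□□□□
□□□□v□□□
□□□□□□□□
□□□□□□□□
□□□□□□□□
□□□□□□□□
t=1: □□□□□□□□
□□□□□□□□
□□□□□□□□
□□□□□□□□
□□□<■□□□
□□□□□□□□
□□□□□□□□
□□□□□□□□
□□□□□□□□
t=2: □□□□□□□□
□□□□□□□□
□□□□□□□□
□□□^□□□□
□□□■■□□□
□□□□□□□□
□□□□□□□□
□□□□□□□□
□□□□□□□□
t=3: □□□□□□□□
□□□□□□□□
□□□□□□□□
□□□■>□□□
□□□■■□□□
□□□□□□□□
□□□□□□□□
□□□□□□□□
□□□□□□□□
t=4: □□□□□□□□
□□□□□□□□
□□□□□□□□
□□□■■□□□
□□□■v□□□
□□□□□□□□
□□□□□□□□
□□□□□□□□
□□□□□□□□
t=5: □□□□□□□□
□□□□□□□□
□□□□□□□□
□□□■■□□□
□□□■□>□□
□□□□□□□□
□□□□□□□□
□□□□□□□□
□□□□□□□□
t=6: □□□□□□□□
□□□□□□□□
□□□□□□□□
□□□■■□□□
□□□■□■□□
□□□□□v□□
□□□□□□□□
□□□□□□□□
□□□□□□□□
t=7: □□□□□□□□
□□□□□□□□
□□□□□□□□
□□□■■□□□
□□□■□■□□
□□□□<■□□
□□□□□□□□
□□□□□□□□
□□□□□□□□
t=8: □□□□□□□□
□□□□□□□□
□□□□□□□□
□□□■■□□□
□□□■^■□□
□□□□■■□□
□□□□□□□□
□□□□□□□□
□□□□□□□□
t=9: □□□□□□□□
□□□□□□□□
□□□□□□□□
□□□■■□□□
□□□■■>□□
□□□□■■□□
□□□□□□□□
□□□□□□□□
□□□□□□□□
t=10: □□□□□□□□
□□□□□□□□
□□□□□□□□
□□□■■^□□
□□□■■□□□
□□□□■■□□
□□□□□□□□
□□□□□□□□
□□□□□□□□
t=11: □□□□□□□□
□□□□□□□□
□□□□□□□□
□□□■■■>□
□□□■■□□□
□□□□■■□□
□□□□□□□□
□□□□□□□□
□□□□□□□□
t=12: □□□□□□□□
□□□□□□□□
□□□□□□□□
□□□■■■■□
□□□■■□v□
□□□□■■□□
□□□□□□□□
□□□□□□□□
□□□□□□□□
t=13: □□□□□□□□
□□□□□□□□
□□□□□□□□
□□□■■■■□
□□□■■<■□
□□□□■■□□
□□□□□□□□
□□□□□□□□
□□□□□□□□
t=14: □□□□□□□□
□□□□□□□□
□□□□□□□□
□□□■■^■□
□□□■■■■□
□□□□■■□□
□□□□□□□□
□□□□□□□□
□□□□□□□□
t=15: □□□□□□□□
□□□□□□□□
□□□□□□□□
□□□■<□■□
□□□■■■■□
□□□□■■□□
□□□□□□□□
□□□□□□□□
□□□□□□□□
t=16: □□□□□□□□
□□□□□□□□
□□□□□□□□
□□□■□□■□
□□□■v■■□
□□□□■■□□
□□□□□□□□
□□□□□□□□
□□□□□□□□
t=17: □□□□□□□□
□□□□□□□□
□□□□□□□□
□□□■□□■□
□□□■□>■□
□□□□■■□□
□□□□□□□□
□□□□□□□□
□□□□□□□□
t=18: □□□□□□□□
□□□□□□□□
□□□□□□□□
□□□■□^■□
□□□■□□■□
□□□□■■□□
□□□□□□□□
□□□□□□□□
□□□□□□□□
t=19: □□□□□□□□
□□□□□□□□
□□□□□□□□
□□□■□■>□
□□□■□□■□
□□□□■■□□
□□□□□□□□
□□□□□□□□
□□□□□□□□
t=20: □□□□□□□□
□□□□□□□□
□□□□□□^□
□□□■□■□□
□□□■□□■□
□□□□■■□□
□□□□□□□□
□□□□□□□□
□□□□□□□□
t=21: □□□□□□□□
□□□□□□□□
□□□□□□■>
□□□■□■□□
□□□■□□■□
□□□□■■□□
□□□□□□□□
□□□□□□□□
□□□□□□□□
t=22: □□□□□□□□
□□□□□□□□
□□□□□□■■
□□□■□■□v
□□□■□□■□
□□□□■■□□
□□□□□□□□
□□□□□□□□
□□□□□□□□
t=23: □□□□□□□□
□□□□□□□□
□□□□□□■■
□□□■□■<■
□□□■□□■□
□□□□■■□□
□□□□□□□□
□□□□□□□□
□□□□□□□□
t=24: □□□□□□□□
□□□□□□□□
□□□□□□^■
□□□■□■■■
□□□■□□■□
□□□□■■□□
□□□□□□□□
□□□□□□□□
□□□□□□□□
t=25: □□□□□□□□
□□□□□□□□
□□□□□<□■
□□□■□■■■
□□□■□□■□
□□□□■■□□
□□□□□□□□
□□□□□□□□
□□□□□□□□
t=26: □□□□□□□□
□□□□□^□□
□□□□□■□■
□□□■□■■■
□□□■□□■□
□□□□■■□□
□□□□□□□□
□□□□□□□□
□□□□□□□□
t=27: □□□□□□□□
□□□□□■>□
□□□□□■□■
□□□■□■■■
□□□■□□■□
□□□□■■□□
□□□□□□□□
□□□□□□□□
□□□□□□□□
t=28: □□□□□□□□
□□□□□■■□
□□□□□■v■
□□□■□■■■
□□□■□□■□
□□□□■■□□
□□□□□□□□
□□□□□□□□
□□□□□□□□
t=29: □□□□□□□□
□□□□□■■□
□□□□□<■■
□□□■□■■■
□□□■□□■□
□□□□■■□□
□□□□□□□□
□□□□□□□□
□□□□□□□□
t=30: □□□□□□□□
□□□□□■■□
□□□□□□■■
□□□■□v■■
□□□■□□■□
□□□□■■□□
□□□□□□□□
□□□□□□□□
□□□□□□□□
t=31: □□□□□□□□
□□□□□■■□
□□□□□□■■
□□□■□□>■
□□□■□□■□
□□□□■■□□
□□□□□□□□
□□□□□□□□
□□□□□□□□
t=32: □□□□□□□□
□□□□□■■□
□□□□□□^■
□□□■□□□■
□□□■□□■□
□□□□■■□□
□□□□□□□□
□□□□□□□□
□□□□□□□□
t=33: □□□□□□□□
□□□□□■■□
□□□□□<□■
□□□■□□□■
□□□■□□■□
□□□□■■□□
□□□□□□□□
□□□□□□□□
□□□□□□□□

2,5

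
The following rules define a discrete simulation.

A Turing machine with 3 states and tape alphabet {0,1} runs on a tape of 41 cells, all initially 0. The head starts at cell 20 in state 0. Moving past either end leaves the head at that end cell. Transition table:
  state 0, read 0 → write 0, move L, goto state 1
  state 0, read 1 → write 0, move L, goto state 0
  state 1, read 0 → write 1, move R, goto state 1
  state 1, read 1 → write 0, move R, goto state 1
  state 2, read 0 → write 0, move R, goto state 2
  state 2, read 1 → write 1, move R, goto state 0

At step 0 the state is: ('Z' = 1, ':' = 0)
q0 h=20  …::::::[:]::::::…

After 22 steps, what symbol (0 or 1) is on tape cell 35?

0) q0 h=20  …::::::[:]::::::…
1) q1 h=19  …::::::[:]::::::…
2) q1 h=20  …:::::Z[:]::::::…
3) q1 h=21  …::::ZZ[:]::::::…
4) q1 h=22  …:::ZZZ[:]::::::…
5) q1 h=23  …::ZZZZ[:]::::::…
6) q1 h=24  …:ZZZZZ[:]::::::…
7) q1 h=25  …ZZZZZZ[:]::::::…
8) q1 h=26  …ZZZZZZ[:]::::::…
9) q1 h=27  …ZZZZZZ[:]::::::…
10) q1 h=28  …ZZZZZZ[:]::::::…
11) q1 h=29  …ZZZZZZ[:]::::::…
12) q1 h=30  …ZZZZZZ[:]::::::…
13) q1 h=31  …ZZZZZZ[:]::::::…
14) q1 h=32  …ZZZZZZ[:]::::::…
15) q1 h=33  …ZZZZZZ[:]::::::…
16) q1 h=34  …ZZZZZZ[:]::::::|
17) q1 h=35  …ZZZZZZ[:]:::::|
18) q1 h=36  …ZZZZZZ[:]::::|
19) q1 h=37  …ZZZZZZ[:]:::|
20) q1 h=38  …ZZZZZZ[:]::|
21) q1 h=39  …ZZZZZZ[:]:|
22) q1 h=40  …ZZZZZZ[:]|

1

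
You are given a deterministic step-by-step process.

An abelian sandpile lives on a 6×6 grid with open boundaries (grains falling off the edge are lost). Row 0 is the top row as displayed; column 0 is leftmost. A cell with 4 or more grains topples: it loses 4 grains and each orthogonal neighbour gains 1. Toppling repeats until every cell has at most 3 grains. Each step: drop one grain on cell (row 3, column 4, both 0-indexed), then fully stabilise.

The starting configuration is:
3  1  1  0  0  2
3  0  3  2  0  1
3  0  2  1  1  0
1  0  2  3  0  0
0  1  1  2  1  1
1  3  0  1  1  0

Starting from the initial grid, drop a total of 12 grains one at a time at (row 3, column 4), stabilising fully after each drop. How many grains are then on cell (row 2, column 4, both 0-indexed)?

step 0: 3  1  1  0  0  2
3  0  3  2  0  1
3  0  2  1  1  0
1  0  2  3  0  0
0  1  1  2  1  1
1  3  0  1  1  0
step 1: 3  1  1  0  0  2
3  0  3  2  0  1
3  0  2  1  1  0
1  0  2  3  1  0
0  1  1  2  1  1
1  3  0  1  1  0
step 2: 3  1  1  0  0  2
3  0  3  2  0  1
3  0  2  1  1  0
1  0  2  3  2  0
0  1  1  2  1  1
1  3  0  1  1  0
step 3: 3  1  1  0  0  2
3  0  3  2  0  1
3  0  2  1  1  0
1  0  2  3  3  0
0  1  1  2  1  1
1  3  0  1  1  0
step 4: 3  1  1  0  0  2
3  0  3  2  0  1
3  0  2  2  2  0
1  0  3  0  1  1
0  1  1  3  2  1
1  3  0  1  1  0
step 5: 3  1  1  0  0  2
3  0  3  2  0  1
3  0  2  2  2  0
1  0  3  0  2  1
0  1  1  3  2  1
1  3  0  1  1  0
step 6: 3  1  1  0  0  2
3  0  3  2  0  1
3  0  2  2  2  0
1  0  3  0  3  1
0  1  1  3  2  1
1  3  0  1  1  0
step 7: 3  1  1  0  0  2
3  0  3  2  0  1
3  0  2  2  3  0
1  0  3  1  0  2
0  1  1  3  3  1
1  3  0  1  1  0
step 8: 3  1  1  0  0  2
3  0  3  2  0  1
3  0  2  2  3  0
1  0  3  1  1  2
0  1  1  3  3  1
1  3  0  1  1  0
step 9: 3  1  1  0  0  2
3  0  3  2  0  1
3  0  2  2  3  0
1  0  3  1  2  2
0  1  1  3  3  1
1  3  0  1  1  0
step 10: 3  1  1  0  0  2
3  0  3  2  0  1
3  0  2  2  3  0
1  0  3  1  3  2
0  1  1  3  3  1
1  3  0  1  1  0
step 11: 3  1  1  0  0  2
3  0  3  2  1  1
3  0  2  3  0  1
1  0  3  3  2  3
0  1  2  0  1  2
1  3  0  2  2  0
step 12: 3  1  1  0  0  2
3  0  3  2  1  1
3  0  2  3  0  1
1  0  3  3  3  3
0  1  2  0  1  2
1  3  0  2  2  0

0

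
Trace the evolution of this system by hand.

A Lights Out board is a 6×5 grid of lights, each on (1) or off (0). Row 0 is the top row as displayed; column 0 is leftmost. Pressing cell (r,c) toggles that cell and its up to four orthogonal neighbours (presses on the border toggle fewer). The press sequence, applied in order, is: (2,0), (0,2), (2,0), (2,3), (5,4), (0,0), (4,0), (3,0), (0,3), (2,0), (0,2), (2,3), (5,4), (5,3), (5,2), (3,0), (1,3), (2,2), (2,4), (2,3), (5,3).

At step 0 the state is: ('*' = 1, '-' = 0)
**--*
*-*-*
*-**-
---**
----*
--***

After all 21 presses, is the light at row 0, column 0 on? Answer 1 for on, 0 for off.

0

step 0: **--*
*-*-*
*-**-
---**
----*
--***
step 1: **--*
--*-*
-***-
*--**
----*
--***
step 2: *-***
----*
-***-
*--**
----*
--***
step 3: *-***
*---*
*-**-
---**
----*
--***
step 4: *-***
*--**
*---*
----*
----*
--***
step 5: *-***
*--**
*---*
----*
-----
--*--
step 6: -****
---**
*---*
----*
-----
--*--
step 7: -****
---**
*---*
*---*
**---
*-*--
step 8: -****
---**
----*
-*--*
-*---
*-*--
step 9: -*---
----*
----*
-*--*
-*---
*-*--
step 10: -*---
*---*
**--*
**--*
-*---
*-*--
step 11: --**-
*-*-*
**--*
**--*
-*---
*-*--
step 12: --**-
*-***
****-
**-**
-*---
*-*--
step 13: --**-
*-***
****-
**-**
-*--*
*-***
step 14: --**-
*-***
****-
**-**
-*-**
*----
step 15: --**-
*-***
****-
**-**
-****
****-
step 16: --**-
*-***
-***-
---**
*****
****-
step 17: --*--
*----
-**--
---**
*****
****-
step 18: --*--
*-*--
---*-
--***
*****
****-
step 19: --*--
*-*-*
----*
--**-
*****
****-
step 20: --*--
*-***
--**-
--*--
*****
****-
step 21: --*--
*-***
--**-
--*--
***-*
**--*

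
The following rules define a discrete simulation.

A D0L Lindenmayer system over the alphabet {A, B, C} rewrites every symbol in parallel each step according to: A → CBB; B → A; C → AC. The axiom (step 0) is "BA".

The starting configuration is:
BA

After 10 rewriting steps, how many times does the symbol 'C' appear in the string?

605

gen 0: BA
gen 1: ACBB
gen 2: CBBACAA
gen 3: ACAACBBACCBBCBB
gen 4: CBBACCBBCBBACAACBBACACAAACAA
gen 5: ACAACBBACACAAACAACBBACCBBCBBACAACBBACCBBACCBBCBBCBBACCBBCBB
gen 6: CBBACCBBCBBACAACBBACCBBACCBBCBBCBBACCBBCBBACAACBBACACAAACAACBBACCBBCBBACAACBBACACAACBBACACAAACAAACAACBBACACAAACAA
gen 7: ACAACBBACACAAACAACBBACCBBCBBACAACBBACACAACBBACACAAACAAACAA…BBCBBCBBACCBBCBBCBBACCBBCBBACAACBBACCBBACCBBCBBCBBACCBBCBB  (len 234)
gen 8: CBBACCBBCBBACAACBBACCBBACCBBCBBCBBACCBBCBBACAACBBACACAAACA…ACAACBBACCBBCBBACAACBBACACAACBBACACAAACAAACAACBBACACAAACAA  (len 455)
gen 9: ACAACBBACACAAACAACBBACCBBCBBACAACBBACACAACBBACACAAACAAACAA…BBCBBCBBACCBBCBBCBBACCBBCBBACAACBBACCBBACCBBCBBCBBACCBBCBB  (len 931)
gen 10: CBBACCBBCBBACAACBBACCBBACCBBCBBCBBACCBBCBBACAACBBACACAAACA…ACAACBBACCBBCBBACAACBBACACAACBBACACAAACAAACAACBBACACAAACAA  (len 1828)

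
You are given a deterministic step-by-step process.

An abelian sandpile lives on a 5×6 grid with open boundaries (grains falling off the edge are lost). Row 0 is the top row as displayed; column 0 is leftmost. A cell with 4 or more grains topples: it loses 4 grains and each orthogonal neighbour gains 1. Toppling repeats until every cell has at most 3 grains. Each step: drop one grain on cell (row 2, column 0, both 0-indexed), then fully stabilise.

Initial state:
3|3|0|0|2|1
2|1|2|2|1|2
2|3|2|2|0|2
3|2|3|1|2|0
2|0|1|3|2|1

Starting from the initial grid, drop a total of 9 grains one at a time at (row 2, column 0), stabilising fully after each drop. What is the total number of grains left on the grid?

51

0) 3|3|0|0|2|1
2|1|2|2|1|2
2|3|2|2|0|2
3|2|3|1|2|0
2|0|1|3|2|1
1) 3|3|0|0|2|1
2|1|2|2|1|2
3|3|2|2|0|2
3|2|3|1|2|0
2|0|1|3|2|1
2) 3|3|0|0|2|1
3|2|3|2|1|2
2|2|0|3|0|2
1|1|1|2|2|0
3|1|2|3|2|1
3) 3|3|0|0|2|1
3|2|3|2|1|2
3|2|0|3|0|2
1|1|1|2|2|0
3|1|2|3|2|1
4) 1|1|2|0|2|1
2|2|0|3|1|2
2|0|2|3|0|2
2|2|1|2|2|0
3|1|2|3|2|1
5) 1|1|2|0|2|1
2|2|0|3|1|2
3|0|2|3|0|2
2|2|1|2|2|0
3|1|2|3|2|1
6) 1|1|2|0|2|1
3|2|0|3|1|2
0|1|2|3|0|2
3|2|1|2|2|0
3|1|2|3|2|1
7) 1|1|2|0|2|1
3|2|0|3|1|2
1|1|2|3|0|2
3|2|1|2|2|0
3|1|2|3|2|1
8) 1|1|2|0|2|1
3|2|0|3|1|2
2|1|2|3|0|2
3|2|1|2|2|0
3|1|2|3|2|1
9) 1|1|2|0|2|1
3|2|0|3|1|2
3|1|2|3|0|2
3|2|1|2|2|0
3|1|2|3|2|1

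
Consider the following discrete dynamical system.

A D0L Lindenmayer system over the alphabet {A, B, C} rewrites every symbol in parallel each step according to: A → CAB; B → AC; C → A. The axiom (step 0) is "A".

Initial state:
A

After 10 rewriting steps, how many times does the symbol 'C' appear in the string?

872

step 0: A
step 1: CAB
step 2: ACABAC
step 3: CABACABACCABA
step 4: ACABACCABACABACCABAACABACCAB
step 5: CABACABACCABAACABACCABACABACCABAACABACCABCABACABACCABAACABAC
step 6: ACABACCABACABACCABAACABACCABCABACABACCABAACABACCABACABACCA…BACABACCABAACABACACABACCABACABACCABAACABACCABCABACABACCABA  (len 129)
step 7: CABACABACCABAACABACCABACABACCABAACABACCABCABACABACCABAACAB…BAACABACCABCABACABACCABAACABACACABACCABACABACCABAACABACCAB  (len 277)
step 8: ACABACCABACABACCABAACABACCABCABACABACCABAACABACCABACABACCA…BACABACCABAACABACCABACABACCABAACABACCABCABACABACCABAACABAC  (len 595)
step 9: CABACABACCABAACABACCABACABACCABAACABACCABCABACABACCABAACAB…BACABACCABAACABACACABACCABACABACCABAACABACCABCABACABACCABA  (len 1278)
step 10: ACABACCABACABACCABAACABACCABCABACABACCABAACABACCABACABACCA…BAACABACCABCABACABACCABAACABACACABACCABACABACCABAACABACCAB  (len 2745)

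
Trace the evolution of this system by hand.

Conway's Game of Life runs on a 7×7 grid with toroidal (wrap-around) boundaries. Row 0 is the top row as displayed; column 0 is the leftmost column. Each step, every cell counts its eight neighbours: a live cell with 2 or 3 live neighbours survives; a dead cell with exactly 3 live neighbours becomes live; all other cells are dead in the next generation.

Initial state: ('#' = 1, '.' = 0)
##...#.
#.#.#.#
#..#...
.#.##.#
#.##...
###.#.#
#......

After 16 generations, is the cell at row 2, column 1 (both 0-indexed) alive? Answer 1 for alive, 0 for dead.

[0] ##...#.
#.#.#.#
#..#...
.#.##.#
#.##...
###.#.#
#......
[1] .....#.
..####.
.......
.#..#.#
.......
..#...#
..#..#.
[2] ..#..##
...###.
..#....
.......
#....#.
.......
.....##
[3] ...#...
..#####
...##..
.......
.......
.....#.
.....##
[4] ..##...
..#..#.
..#....
.......
.......
.....##
....###
[5] ..##..#
.##....
.......
.......
.......
....#.#
...##.#
[6] ##..##.
.###...
.......
.......
.......
...##..
#.#.#.#
[7] ....##.
#####..
..#....
.......
.......
...###.
#.#...#
[8] ....##.
.##.##.
..#....
.......
....#..
...####
......#
[9] ...##.#
.##.##.
.###...
.......
...##..
...##.#
...#..#
[10] #.....#
##...#.
.#.##..
....#..
...###.
..#....
#.#...#
[11] .....#.
.##.##.
######.
..#....
...###.
.##.###
#.....#
[12] ##..##.
#......
#....##
......#
.#....#
.##....
##..#..
[13] ....##.
....#..
#....#.
.......
.##....
..#....
...####
[14] ......#
....#.#
.......
.#.....
.##....
.##.##.
...#..#
[15] #.....#
.....#.
.......
.##....
#..#...
##..##.
#.###.#
[16] ##.##..
......#
.......
.##....
#..##.#
.....#.
..###..

0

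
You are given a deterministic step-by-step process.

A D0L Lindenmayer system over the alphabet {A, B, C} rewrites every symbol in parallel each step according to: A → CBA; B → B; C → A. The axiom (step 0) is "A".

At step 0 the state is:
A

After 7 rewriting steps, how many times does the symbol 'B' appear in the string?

33

t=0: A
t=1: CBA
t=2: ABCBA
t=3: CBABABCBA
t=4: ABCBABCBABABCBA
t=5: CBABABCBABABCBABCBABABCBA
t=6: ABCBABCBABABCBABCBABABCBABABCBABCBABABCBA
t=7: CBABABCBABABCBABCBABABCBABABCBABCBABABCBABCBABABCBABABCBABCBABABCBA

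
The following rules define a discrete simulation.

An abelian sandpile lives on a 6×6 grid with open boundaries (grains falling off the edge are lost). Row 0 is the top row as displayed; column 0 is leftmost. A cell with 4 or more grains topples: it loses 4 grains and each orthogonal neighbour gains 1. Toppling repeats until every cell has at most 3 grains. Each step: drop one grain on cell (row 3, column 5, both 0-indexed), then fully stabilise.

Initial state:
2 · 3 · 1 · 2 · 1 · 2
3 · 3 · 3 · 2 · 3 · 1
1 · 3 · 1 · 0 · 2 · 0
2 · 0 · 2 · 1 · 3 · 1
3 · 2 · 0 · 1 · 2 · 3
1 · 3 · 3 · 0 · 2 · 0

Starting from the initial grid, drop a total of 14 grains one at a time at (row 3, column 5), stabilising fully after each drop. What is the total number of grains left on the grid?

gen 0: 2 · 3 · 1 · 2 · 1 · 2
3 · 3 · 3 · 2 · 3 · 1
1 · 3 · 1 · 0 · 2 · 0
2 · 0 · 2 · 1 · 3 · 1
3 · 2 · 0 · 1 · 2 · 3
1 · 3 · 3 · 0 · 2 · 0
gen 1: 2 · 3 · 1 · 2 · 1 · 2
3 · 3 · 3 · 2 · 3 · 1
1 · 3 · 1 · 0 · 2 · 0
2 · 0 · 2 · 1 · 3 · 2
3 · 2 · 0 · 1 · 2 · 3
1 · 3 · 3 · 0 · 2 · 0
gen 2: 2 · 3 · 1 · 2 · 1 · 2
3 · 3 · 3 · 2 · 3 · 1
1 · 3 · 1 · 0 · 2 · 0
2 · 0 · 2 · 1 · 3 · 3
3 · 2 · 0 · 1 · 2 · 3
1 · 3 · 3 · 0 · 2 · 0
gen 3: 2 · 3 · 1 · 2 · 1 · 2
3 · 3 · 3 · 2 · 3 · 1
1 · 3 · 1 · 0 · 3 · 1
2 · 0 · 2 · 2 · 1 · 2
3 · 2 · 0 · 2 · 0 · 1
1 · 3 · 3 · 0 · 3 · 1
gen 4: 2 · 3 · 1 · 2 · 1 · 2
3 · 3 · 3 · 2 · 3 · 1
1 · 3 · 1 · 0 · 3 · 1
2 · 0 · 2 · 2 · 1 · 3
3 · 2 · 0 · 2 · 0 · 1
1 · 3 · 3 · 0 · 3 · 1
gen 5: 2 · 3 · 1 · 2 · 1 · 2
3 · 3 · 3 · 2 · 3 · 1
1 · 3 · 1 · 0 · 3 · 2
2 · 0 · 2 · 2 · 2 · 0
3 · 2 · 0 · 2 · 0 · 2
1 · 3 · 3 · 0 · 3 · 1
gen 6: 2 · 3 · 1 · 2 · 1 · 2
3 · 3 · 3 · 2 · 3 · 1
1 · 3 · 1 · 0 · 3 · 2
2 · 0 · 2 · 2 · 2 · 1
3 · 2 · 0 · 2 · 0 · 2
1 · 3 · 3 · 0 · 3 · 1
gen 7: 2 · 3 · 1 · 2 · 1 · 2
3 · 3 · 3 · 2 · 3 · 1
1 · 3 · 1 · 0 · 3 · 2
2 · 0 · 2 · 2 · 2 · 2
3 · 2 · 0 · 2 · 0 · 2
1 · 3 · 3 · 0 · 3 · 1
gen 8: 2 · 3 · 1 · 2 · 1 · 2
3 · 3 · 3 · 2 · 3 · 1
1 · 3 · 1 · 0 · 3 · 2
2 · 0 · 2 · 2 · 2 · 3
3 · 2 · 0 · 2 · 0 · 2
1 · 3 · 3 · 0 · 3 · 1
gen 9: 2 · 3 · 1 · 2 · 1 · 2
3 · 3 · 3 · 2 · 3 · 1
1 · 3 · 1 · 0 · 3 · 3
2 · 0 · 2 · 2 · 3 · 0
3 · 2 · 0 · 2 · 0 · 3
1 · 3 · 3 · 0 · 3 · 1
gen 10: 2 · 3 · 1 · 2 · 1 · 2
3 · 3 · 3 · 2 · 3 · 1
1 · 3 · 1 · 0 · 3 · 3
2 · 0 · 2 · 2 · 3 · 1
3 · 2 · 0 · 2 · 0 · 3
1 · 3 · 3 · 0 · 3 · 1
gen 11: 2 · 3 · 1 · 2 · 1 · 2
3 · 3 · 3 · 2 · 3 · 1
1 · 3 · 1 · 0 · 3 · 3
2 · 0 · 2 · 2 · 3 · 2
3 · 2 · 0 · 2 · 0 · 3
1 · 3 · 3 · 0 · 3 · 1
gen 12: 2 · 3 · 1 · 2 · 1 · 2
3 · 3 · 3 · 2 · 3 · 1
1 · 3 · 1 · 0 · 3 · 3
2 · 0 · 2 · 2 · 3 · 3
3 · 2 · 0 · 2 · 0 · 3
1 · 3 · 3 · 0 · 3 · 1
gen 13: 2 · 3 · 1 · 2 · 2 · 2
3 · 3 · 3 · 3 · 0 · 3
1 · 3 · 1 · 1 · 2 · 1
2 · 0 · 2 · 3 · 1 · 3
3 · 2 · 0 · 2 · 2 · 0
1 · 3 · 3 · 0 · 3 · 2
gen 14: 2 · 3 · 1 · 2 · 2 · 2
3 · 3 · 3 · 3 · 0 · 3
1 · 3 · 1 · 1 · 2 · 2
2 · 0 · 2 · 3 · 2 · 0
3 · 2 · 0 · 2 · 2 · 1
1 · 3 · 3 · 0 · 3 · 2

68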